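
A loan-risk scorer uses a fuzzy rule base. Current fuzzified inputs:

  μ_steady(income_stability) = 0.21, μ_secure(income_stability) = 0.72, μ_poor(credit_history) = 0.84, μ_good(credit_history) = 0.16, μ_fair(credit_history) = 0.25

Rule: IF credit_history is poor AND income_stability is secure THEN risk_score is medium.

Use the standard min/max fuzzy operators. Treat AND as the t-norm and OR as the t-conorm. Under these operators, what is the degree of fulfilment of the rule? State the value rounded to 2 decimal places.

firing strength: poor=0.84, secure=0.72; AND[min(a, b)] → w = 0.72

0.72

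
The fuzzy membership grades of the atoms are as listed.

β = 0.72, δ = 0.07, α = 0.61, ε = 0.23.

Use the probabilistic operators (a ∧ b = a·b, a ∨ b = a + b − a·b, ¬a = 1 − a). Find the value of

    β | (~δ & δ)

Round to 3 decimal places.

0.738

~δ = 1 − 0.0700 = 0.9300
~δ & δ = a·b on (0.9300, 0.0700) = 0.0651
β | (~δ & δ) = a + b − a·b on (0.7200, 0.0651) = 0.7382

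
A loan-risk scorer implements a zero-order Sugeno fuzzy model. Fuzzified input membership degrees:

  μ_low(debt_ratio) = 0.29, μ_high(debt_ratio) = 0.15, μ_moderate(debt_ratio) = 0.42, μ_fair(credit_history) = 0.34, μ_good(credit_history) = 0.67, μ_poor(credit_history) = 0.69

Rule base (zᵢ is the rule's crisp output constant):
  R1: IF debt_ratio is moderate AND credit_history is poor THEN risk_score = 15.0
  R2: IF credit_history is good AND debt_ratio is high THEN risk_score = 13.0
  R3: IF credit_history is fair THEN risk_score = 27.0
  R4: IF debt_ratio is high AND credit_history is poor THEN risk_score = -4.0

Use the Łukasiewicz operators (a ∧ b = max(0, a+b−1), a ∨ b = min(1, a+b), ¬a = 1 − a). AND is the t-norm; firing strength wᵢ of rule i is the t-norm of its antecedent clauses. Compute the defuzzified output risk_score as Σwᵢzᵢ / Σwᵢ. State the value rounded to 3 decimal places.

R1 (z=15.0): moderate=0.42, poor=0.69; AND[max(0, a+b−1)] → w = 0.11
R2 (z=13.0): good=0.67, high=0.15; AND[max(0, a+b−1)] → w = 0.00
R3 (z=27.0): fair=0.34 → w = 0.34
R4 (z=-4.0): high=0.15, poor=0.69; AND[max(0, a+b−1)] → w = 0.00
Weighted average = (0.11·15.0 + 0.00·13.0 + 0.34·27.0 + 0.00·-4.0) / (0.11 + 0.00 + 0.34 + 0.00)
  = 10.8300 / 0.4500 = 24.067

24.067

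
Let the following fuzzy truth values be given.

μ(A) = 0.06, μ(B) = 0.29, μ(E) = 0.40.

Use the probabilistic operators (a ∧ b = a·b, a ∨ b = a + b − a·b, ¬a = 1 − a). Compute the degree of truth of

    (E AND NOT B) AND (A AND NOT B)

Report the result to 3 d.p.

0.012

NOT B = 1 − 0.2900 = 0.7100
E AND NOT B = a·b on (0.4000, 0.7100) = 0.2840
NOT B = 1 − 0.2900 = 0.7100
A AND NOT B = a·b on (0.0600, 0.7100) = 0.0426
(E AND NOT B) AND (A AND NOT B) = a·b on (0.2840, 0.0426) = 0.0121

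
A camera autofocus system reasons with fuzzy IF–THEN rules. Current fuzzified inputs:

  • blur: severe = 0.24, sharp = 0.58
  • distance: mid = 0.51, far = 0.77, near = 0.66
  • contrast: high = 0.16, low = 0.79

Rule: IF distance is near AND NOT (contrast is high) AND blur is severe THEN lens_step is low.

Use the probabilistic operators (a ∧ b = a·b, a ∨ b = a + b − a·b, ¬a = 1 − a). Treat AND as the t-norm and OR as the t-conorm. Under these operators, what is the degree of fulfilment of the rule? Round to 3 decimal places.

0.133

firing strength: near=0.66, ¬high=1−0.16=0.84, severe=0.24; AND[a·b] → w = 0.1331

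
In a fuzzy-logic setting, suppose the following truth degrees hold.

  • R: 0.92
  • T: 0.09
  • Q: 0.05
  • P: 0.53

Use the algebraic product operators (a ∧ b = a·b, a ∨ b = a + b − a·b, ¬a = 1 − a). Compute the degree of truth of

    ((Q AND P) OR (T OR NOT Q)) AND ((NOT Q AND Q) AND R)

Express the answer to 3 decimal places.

0.042

Q AND P = a·b on (0.0500, 0.5300) = 0.0265
NOT Q = 1 − 0.0500 = 0.9500
T OR NOT Q = a + b − a·b on (0.0900, 0.9500) = 0.9545
(Q AND P) OR (T OR NOT Q) = a + b − a·b on (0.0265, 0.9545) = 0.9557
NOT Q = 1 − 0.0500 = 0.9500
NOT Q AND Q = a·b on (0.9500, 0.0500) = 0.0475
(NOT Q AND Q) AND R = a·b on (0.0475, 0.9200) = 0.0437
((Q AND P) OR (T OR NOT Q)) AND ((NOT Q AND Q) AND R) = a·b on (0.9557, 0.0437) = 0.0418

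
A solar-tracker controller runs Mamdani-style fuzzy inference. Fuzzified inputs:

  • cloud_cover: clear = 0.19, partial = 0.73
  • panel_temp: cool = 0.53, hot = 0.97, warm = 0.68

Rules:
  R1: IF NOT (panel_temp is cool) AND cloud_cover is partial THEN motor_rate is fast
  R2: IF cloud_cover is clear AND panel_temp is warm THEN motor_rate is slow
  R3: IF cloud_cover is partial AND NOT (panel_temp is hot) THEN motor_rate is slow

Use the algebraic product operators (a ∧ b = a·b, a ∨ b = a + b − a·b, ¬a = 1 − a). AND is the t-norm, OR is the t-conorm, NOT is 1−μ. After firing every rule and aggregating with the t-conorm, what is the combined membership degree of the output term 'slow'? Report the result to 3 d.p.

0.148

R1: ¬cool=1−0.53=0.47, partial=0.73; AND[a·b] → w = 0.3431
R2: clear=0.19, warm=0.68; AND[a·b] → w = 0.1292
R3: partial=0.73, ¬hot=1−0.97=0.03; AND[a·b] → w = 0.0219
Rules with consequent 'slow': {R2, R3} → strengths 0.1292, 0.0219
Aggregate via t-conorm [a + b − a·b]: 0.1483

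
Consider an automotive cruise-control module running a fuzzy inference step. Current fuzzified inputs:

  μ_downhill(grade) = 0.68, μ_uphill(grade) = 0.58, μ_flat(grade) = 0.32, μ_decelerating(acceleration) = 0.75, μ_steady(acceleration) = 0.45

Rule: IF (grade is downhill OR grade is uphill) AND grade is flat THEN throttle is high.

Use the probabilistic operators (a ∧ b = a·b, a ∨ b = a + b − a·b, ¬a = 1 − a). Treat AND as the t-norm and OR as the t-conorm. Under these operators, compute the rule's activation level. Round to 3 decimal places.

0.277

firing strength: (downhill=0.68 OR uphill=0.58) = 0.8656; AND[a·b] with flat=0.32 → w = 0.2770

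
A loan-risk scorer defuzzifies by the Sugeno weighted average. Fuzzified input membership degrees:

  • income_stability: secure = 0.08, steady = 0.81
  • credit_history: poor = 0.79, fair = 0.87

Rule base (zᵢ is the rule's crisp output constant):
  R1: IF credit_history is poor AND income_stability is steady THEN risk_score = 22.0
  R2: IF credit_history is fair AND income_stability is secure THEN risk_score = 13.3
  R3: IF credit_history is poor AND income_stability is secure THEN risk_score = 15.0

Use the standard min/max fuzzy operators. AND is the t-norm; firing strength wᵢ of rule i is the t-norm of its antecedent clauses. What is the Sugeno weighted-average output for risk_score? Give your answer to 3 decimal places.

20.678

R1 (z=22.0): poor=0.79, steady=0.81; AND[min(a, b)] → w = 0.79
R2 (z=13.3): fair=0.87, secure=0.08; AND[min(a, b)] → w = 0.08
R3 (z=15.0): poor=0.79, secure=0.08; AND[min(a, b)] → w = 0.08
Weighted average = (0.79·22.0 + 0.08·13.3 + 0.08·15.0) / (0.79 + 0.08 + 0.08)
  = 19.6440 / 0.9500 = 20.678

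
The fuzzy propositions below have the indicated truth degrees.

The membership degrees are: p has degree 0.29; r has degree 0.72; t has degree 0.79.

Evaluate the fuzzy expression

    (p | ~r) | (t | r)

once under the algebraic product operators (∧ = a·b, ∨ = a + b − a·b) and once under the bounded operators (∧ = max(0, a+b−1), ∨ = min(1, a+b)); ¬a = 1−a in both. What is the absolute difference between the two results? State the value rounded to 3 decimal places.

0.030

Under algebraic product:
  ~r = 1 − 0.7200 = 0.2800
  p | ~r = a + b − a·b on (0.2900, 0.2800) = 0.4888
  t | r = a + b − a·b on (0.7900, 0.7200) = 0.9412
  (p | ~r) | (t | r) = a + b − a·b on (0.4888, 0.9412) = 0.9699
  → value = 0.9699
Under bounded:
  ~r = 1 − 0.72 = 0.28
  p | ~r = min(1, a+b) on (0.29, 0.28) = 0.57
  t | r = min(1, a+b) on (0.79, 0.72) = 1.00
  (p | ~r) | (t | r) = min(1, a+b) on (0.57, 1.00) = 1.00
  → value = 1.0000
|0.9699 − 1.0000| = 0.030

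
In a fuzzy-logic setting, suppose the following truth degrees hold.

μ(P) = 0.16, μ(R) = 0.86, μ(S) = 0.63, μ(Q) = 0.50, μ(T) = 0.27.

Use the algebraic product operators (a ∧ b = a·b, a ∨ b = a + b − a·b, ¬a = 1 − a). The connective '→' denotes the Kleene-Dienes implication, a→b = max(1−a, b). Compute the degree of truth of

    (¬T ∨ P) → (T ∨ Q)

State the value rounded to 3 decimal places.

0.635

¬T = 1 − 0.2700 = 0.7300
¬T ∨ P = a + b − a·b on (0.7300, 0.1600) = 0.7732
T ∨ Q = a + b − a·b on (0.2700, 0.5000) = 0.6350
(¬T ∨ P) → (T ∨ Q)  [Kleene-Dienes: max(1−a, b)] with a=0.7732, b=0.6350 → 0.6350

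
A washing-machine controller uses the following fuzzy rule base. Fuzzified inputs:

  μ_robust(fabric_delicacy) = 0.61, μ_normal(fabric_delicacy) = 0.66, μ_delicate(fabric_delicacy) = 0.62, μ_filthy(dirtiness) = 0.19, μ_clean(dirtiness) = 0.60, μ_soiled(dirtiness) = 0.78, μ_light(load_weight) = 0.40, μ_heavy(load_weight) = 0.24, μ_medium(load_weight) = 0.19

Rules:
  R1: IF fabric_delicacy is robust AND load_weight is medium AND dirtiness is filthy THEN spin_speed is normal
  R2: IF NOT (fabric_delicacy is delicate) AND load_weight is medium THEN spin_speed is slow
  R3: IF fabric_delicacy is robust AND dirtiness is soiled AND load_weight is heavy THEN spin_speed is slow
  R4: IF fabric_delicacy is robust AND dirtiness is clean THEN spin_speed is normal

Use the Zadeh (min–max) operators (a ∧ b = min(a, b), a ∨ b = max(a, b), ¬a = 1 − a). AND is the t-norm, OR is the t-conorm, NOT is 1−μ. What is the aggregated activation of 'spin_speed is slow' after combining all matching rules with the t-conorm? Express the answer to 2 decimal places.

0.24

R1: robust=0.61, medium=0.19, filthy=0.19; AND[min(a, b)] → w = 0.19
R2: ¬delicate=1−0.62=0.38, medium=0.19; AND[min(a, b)] → w = 0.19
R3: robust=0.61, soiled=0.78, heavy=0.24; AND[min(a, b)] → w = 0.24
R4: robust=0.61, clean=0.60; AND[min(a, b)] → w = 0.60
Rules with consequent 'slow': {R2, R3} → strengths 0.19, 0.24
Aggregate via t-conorm [max(a, b)]: 0.24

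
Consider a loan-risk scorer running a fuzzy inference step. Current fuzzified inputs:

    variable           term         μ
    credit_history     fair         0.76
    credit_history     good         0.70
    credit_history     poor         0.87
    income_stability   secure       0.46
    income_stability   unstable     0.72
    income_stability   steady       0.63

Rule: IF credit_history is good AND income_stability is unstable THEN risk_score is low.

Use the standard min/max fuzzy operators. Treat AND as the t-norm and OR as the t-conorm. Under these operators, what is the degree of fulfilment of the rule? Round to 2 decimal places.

firing strength: good=0.70, unstable=0.72; AND[min(a, b)] → w = 0.70

0.70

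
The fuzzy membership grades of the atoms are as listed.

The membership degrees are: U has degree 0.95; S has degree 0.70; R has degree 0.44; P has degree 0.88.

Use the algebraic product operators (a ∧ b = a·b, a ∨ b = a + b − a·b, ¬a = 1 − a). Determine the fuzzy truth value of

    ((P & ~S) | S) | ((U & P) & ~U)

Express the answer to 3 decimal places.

0.788

~S = 1 − 0.7000 = 0.3000
P & ~S = a·b on (0.8800, 0.3000) = 0.2640
(P & ~S) | S = a + b − a·b on (0.2640, 0.7000) = 0.7792
U & P = a·b on (0.9500, 0.8800) = 0.8360
~U = 1 − 0.9500 = 0.0500
(U & P) & ~U = a·b on (0.8360, 0.0500) = 0.0418
((P & ~S) | S) | ((U & P) & ~U) = a + b − a·b on (0.7792, 0.0418) = 0.7884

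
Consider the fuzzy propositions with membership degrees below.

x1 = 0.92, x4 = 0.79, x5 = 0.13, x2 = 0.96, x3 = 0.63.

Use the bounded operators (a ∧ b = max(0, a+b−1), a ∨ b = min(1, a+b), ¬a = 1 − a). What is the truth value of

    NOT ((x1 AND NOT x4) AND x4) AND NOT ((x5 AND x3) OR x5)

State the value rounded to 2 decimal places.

0.87

NOT x4 = 1 − 0.79 = 0.21
x1 AND NOT x4 = max(0, a+b−1) on (0.92, 0.21) = 0.13
(x1 AND NOT x4) AND x4 = max(0, a+b−1) on (0.13, 0.79) = 0.00
NOT ((x1 AND NOT x4) AND x4) = 1 − 0.00 = 1.00
x5 AND x3 = max(0, a+b−1) on (0.13, 0.63) = 0.00
(x5 AND x3) OR x5 = min(1, a+b) on (0.00, 0.13) = 0.13
NOT ((x5 AND x3) OR x5) = 1 − 0.13 = 0.87
NOT ((x1 AND NOT x4) AND x4) AND NOT ((x5 AND x3) OR x5) = max(0, a+b−1) on (1.00, 0.87) = 0.87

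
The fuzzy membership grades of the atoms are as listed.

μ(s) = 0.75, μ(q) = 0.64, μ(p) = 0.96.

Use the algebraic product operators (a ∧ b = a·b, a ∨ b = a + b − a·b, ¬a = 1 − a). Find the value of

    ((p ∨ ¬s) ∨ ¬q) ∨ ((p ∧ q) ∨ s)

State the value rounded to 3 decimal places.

0.998

¬s = 1 − 0.7500 = 0.2500
p ∨ ¬s = a + b − a·b on (0.9600, 0.2500) = 0.9700
¬q = 1 − 0.6400 = 0.3600
(p ∨ ¬s) ∨ ¬q = a + b − a·b on (0.9700, 0.3600) = 0.9808
p ∧ q = a·b on (0.9600, 0.6400) = 0.6144
(p ∧ q) ∨ s = a + b − a·b on (0.6144, 0.7500) = 0.9036
((p ∨ ¬s) ∨ ¬q) ∨ ((p ∧ q) ∨ s) = a + b − a·b on (0.9808, 0.9036) = 0.9981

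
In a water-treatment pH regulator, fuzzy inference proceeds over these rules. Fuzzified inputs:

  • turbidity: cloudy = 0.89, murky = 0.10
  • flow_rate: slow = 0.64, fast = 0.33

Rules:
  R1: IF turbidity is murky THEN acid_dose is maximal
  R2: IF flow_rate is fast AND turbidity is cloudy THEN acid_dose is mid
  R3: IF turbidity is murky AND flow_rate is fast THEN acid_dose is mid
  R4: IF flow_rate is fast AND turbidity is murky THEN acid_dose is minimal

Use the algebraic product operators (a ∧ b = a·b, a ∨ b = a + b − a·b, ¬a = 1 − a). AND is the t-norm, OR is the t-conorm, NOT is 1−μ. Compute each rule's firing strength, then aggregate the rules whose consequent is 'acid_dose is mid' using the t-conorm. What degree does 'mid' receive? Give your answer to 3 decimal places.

0.317

R1: murky=0.10 → w = 0.1000
R2: fast=0.33, cloudy=0.89; AND[a·b] → w = 0.2937
R3: murky=0.10, fast=0.33; AND[a·b] → w = 0.0330
R4: fast=0.33, murky=0.10; AND[a·b] → w = 0.0330
Rules with consequent 'mid': {R2, R3} → strengths 0.2937, 0.0330
Aggregate via t-conorm [a + b − a·b]: 0.3170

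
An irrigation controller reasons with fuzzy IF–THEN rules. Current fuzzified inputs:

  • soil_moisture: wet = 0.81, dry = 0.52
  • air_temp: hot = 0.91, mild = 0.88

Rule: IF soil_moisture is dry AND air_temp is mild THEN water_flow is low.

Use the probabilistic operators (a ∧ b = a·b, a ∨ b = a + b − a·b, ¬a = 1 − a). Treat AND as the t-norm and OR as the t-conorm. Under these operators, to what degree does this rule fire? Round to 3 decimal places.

firing strength: dry=0.52, mild=0.88; AND[a·b] → w = 0.4576

0.458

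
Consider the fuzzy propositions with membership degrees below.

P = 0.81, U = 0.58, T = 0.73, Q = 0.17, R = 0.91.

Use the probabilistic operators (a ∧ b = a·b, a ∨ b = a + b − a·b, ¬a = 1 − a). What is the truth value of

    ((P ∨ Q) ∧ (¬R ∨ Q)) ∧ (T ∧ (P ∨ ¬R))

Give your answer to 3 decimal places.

0.124

P ∨ Q = a + b − a·b on (0.8100, 0.1700) = 0.8423
¬R = 1 − 0.9100 = 0.0900
¬R ∨ Q = a + b − a·b on (0.0900, 0.1700) = 0.2447
(P ∨ Q) ∧ (¬R ∨ Q) = a·b on (0.8423, 0.2447) = 0.2061
¬R = 1 − 0.9100 = 0.0900
P ∨ ¬R = a + b − a·b on (0.8100, 0.0900) = 0.8271
T ∧ (P ∨ ¬R) = a·b on (0.7300, 0.8271) = 0.6038
((P ∨ Q) ∧ (¬R ∨ Q)) ∧ (T ∧ (P ∨ ¬R)) = a·b on (0.2061, 0.6038) = 0.1244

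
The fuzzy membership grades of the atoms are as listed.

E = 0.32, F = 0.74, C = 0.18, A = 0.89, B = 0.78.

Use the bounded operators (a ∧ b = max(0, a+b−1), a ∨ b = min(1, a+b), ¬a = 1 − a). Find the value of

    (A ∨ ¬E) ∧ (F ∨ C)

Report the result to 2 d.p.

¬E = 1 − 0.32 = 0.68
A ∨ ¬E = min(1, a+b) on (0.89, 0.68) = 1.00
F ∨ C = min(1, a+b) on (0.74, 0.18) = 0.92
(A ∨ ¬E) ∧ (F ∨ C) = max(0, a+b−1) on (1.00, 0.92) = 0.92

0.92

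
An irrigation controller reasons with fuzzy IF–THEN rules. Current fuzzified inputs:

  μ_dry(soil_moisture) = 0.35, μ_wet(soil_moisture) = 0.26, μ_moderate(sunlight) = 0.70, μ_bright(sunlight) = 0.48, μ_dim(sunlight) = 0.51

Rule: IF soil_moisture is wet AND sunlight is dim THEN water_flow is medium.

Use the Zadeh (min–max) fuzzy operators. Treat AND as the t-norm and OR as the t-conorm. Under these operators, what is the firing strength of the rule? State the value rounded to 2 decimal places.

firing strength: wet=0.26, dim=0.51; AND[min(a, b)] → w = 0.26

0.26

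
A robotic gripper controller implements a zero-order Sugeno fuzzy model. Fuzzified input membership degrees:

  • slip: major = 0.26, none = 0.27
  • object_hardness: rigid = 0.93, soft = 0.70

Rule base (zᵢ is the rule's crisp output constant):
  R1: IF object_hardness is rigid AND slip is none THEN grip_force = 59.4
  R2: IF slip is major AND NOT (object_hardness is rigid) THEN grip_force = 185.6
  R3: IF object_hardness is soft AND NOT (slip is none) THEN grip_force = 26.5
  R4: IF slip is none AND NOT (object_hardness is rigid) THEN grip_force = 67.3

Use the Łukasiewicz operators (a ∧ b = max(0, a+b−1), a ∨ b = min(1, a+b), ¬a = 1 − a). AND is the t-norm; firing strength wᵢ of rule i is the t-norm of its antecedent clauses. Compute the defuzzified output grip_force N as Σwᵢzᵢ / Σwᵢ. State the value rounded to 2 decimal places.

36.94

R1 (z=59.4): rigid=0.93, none=0.27; AND[max(0, a+b−1)] → w = 0.20
R2 (z=185.6): major=0.26, ¬rigid=1−0.93=0.07; AND[max(0, a+b−1)] → w = 0.00
R3 (z=26.5): soft=0.70, ¬none=1−0.27=0.73; AND[max(0, a+b−1)] → w = 0.43
R4 (z=67.3): none=0.27, ¬rigid=1−0.93=0.07; AND[max(0, a+b−1)] → w = 0.00
Weighted average = (0.20·59.4 + 0.00·185.6 + 0.43·26.5 + 0.00·67.3) / (0.20 + 0.00 + 0.43 + 0.00)
  = 23.2750 / 0.6300 = 36.94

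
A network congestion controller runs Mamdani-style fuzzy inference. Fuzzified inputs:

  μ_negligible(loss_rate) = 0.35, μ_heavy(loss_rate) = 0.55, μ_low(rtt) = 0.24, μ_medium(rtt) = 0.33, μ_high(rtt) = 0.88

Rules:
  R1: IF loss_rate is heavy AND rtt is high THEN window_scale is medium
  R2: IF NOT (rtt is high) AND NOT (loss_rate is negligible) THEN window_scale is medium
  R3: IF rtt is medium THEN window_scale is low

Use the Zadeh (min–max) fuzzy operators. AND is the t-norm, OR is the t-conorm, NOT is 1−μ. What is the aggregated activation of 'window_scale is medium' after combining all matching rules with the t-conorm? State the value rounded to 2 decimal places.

0.55

R1: heavy=0.55, high=0.88; AND[min(a, b)] → w = 0.55
R2: ¬high=1−0.88=0.12, ¬negligible=1−0.35=0.65; AND[min(a, b)] → w = 0.12
R3: medium=0.33 → w = 0.33
Rules with consequent 'medium': {R1, R2} → strengths 0.55, 0.12
Aggregate via t-conorm [max(a, b)]: 0.55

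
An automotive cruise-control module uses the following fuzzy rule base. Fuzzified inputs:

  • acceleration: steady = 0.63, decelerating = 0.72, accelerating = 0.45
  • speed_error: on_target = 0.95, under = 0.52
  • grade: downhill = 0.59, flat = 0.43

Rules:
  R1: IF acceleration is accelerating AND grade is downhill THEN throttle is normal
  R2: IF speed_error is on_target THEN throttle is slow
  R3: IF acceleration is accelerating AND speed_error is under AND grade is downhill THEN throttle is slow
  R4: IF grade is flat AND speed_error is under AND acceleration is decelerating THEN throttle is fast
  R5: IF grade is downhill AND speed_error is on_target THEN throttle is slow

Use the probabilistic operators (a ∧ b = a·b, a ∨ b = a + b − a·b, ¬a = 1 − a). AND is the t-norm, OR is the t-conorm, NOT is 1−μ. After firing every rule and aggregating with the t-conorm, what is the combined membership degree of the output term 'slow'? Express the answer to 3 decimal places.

R1: accelerating=0.45, downhill=0.59; AND[a·b] → w = 0.2655
R2: on_target=0.95 → w = 0.9500
R3: accelerating=0.45, under=0.52, downhill=0.59; AND[a·b] → w = 0.1381
R4: flat=0.43, under=0.52, decelerating=0.72; AND[a·b] → w = 0.1610
R5: downhill=0.59, on_target=0.95; AND[a·b] → w = 0.5605
Rules with consequent 'slow': {R2, R3, R5} → strengths 0.9500, 0.1381, 0.5605
Aggregate via t-conorm [a + b − a·b]: 0.9811

0.981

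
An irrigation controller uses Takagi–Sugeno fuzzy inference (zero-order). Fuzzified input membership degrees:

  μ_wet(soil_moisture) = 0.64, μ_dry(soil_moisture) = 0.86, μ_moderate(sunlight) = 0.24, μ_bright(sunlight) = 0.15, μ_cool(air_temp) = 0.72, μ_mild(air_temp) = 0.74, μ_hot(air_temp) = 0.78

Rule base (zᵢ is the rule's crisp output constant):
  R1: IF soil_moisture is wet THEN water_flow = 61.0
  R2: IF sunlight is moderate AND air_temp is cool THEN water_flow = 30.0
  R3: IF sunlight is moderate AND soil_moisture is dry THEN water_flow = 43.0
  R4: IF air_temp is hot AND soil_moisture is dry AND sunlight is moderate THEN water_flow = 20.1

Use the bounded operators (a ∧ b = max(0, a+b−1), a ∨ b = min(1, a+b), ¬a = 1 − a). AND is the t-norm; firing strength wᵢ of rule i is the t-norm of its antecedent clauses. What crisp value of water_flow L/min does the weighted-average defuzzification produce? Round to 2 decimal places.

58.57

R1 (z=61.0): wet=0.64 → w = 0.64
R2 (z=30.0): moderate=0.24, cool=0.72; AND[max(0, a+b−1)] → w = 0.00
R3 (z=43.0): moderate=0.24, dry=0.86; AND[max(0, a+b−1)] → w = 0.10
R4 (z=20.1): hot=0.78, dry=0.86, moderate=0.24; AND[max(0, a+b−1)] → w = 0.00
Weighted average = (0.64·61.0 + 0.00·30.0 + 0.10·43.0 + 0.00·20.1) / (0.64 + 0.00 + 0.10 + 0.00)
  = 43.3400 / 0.7400 = 58.57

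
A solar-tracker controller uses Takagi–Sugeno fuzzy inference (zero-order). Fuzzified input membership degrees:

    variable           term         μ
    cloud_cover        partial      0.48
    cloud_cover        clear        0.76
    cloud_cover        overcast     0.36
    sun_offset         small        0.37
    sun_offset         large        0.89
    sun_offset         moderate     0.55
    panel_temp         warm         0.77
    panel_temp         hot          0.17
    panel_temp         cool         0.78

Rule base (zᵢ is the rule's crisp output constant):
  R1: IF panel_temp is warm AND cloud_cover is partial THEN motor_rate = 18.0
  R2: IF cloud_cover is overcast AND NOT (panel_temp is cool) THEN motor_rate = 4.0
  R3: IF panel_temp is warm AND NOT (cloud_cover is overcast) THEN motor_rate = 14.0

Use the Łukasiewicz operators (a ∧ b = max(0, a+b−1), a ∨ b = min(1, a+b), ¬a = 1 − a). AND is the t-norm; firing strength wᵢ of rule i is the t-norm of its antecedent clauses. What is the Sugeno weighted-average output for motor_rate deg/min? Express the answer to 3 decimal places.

15.515

R1 (z=18.0): warm=0.77, partial=0.48; AND[max(0, a+b−1)] → w = 0.25
R2 (z=4.0): overcast=0.36, ¬cool=1−0.78=0.22; AND[max(0, a+b−1)] → w = 0.00
R3 (z=14.0): warm=0.77, ¬overcast=1−0.36=0.64; AND[max(0, a+b−1)] → w = 0.41
Weighted average = (0.25·18.0 + 0.00·4.0 + 0.41·14.0) / (0.25 + 0.00 + 0.41)
  = 10.2400 / 0.6600 = 15.515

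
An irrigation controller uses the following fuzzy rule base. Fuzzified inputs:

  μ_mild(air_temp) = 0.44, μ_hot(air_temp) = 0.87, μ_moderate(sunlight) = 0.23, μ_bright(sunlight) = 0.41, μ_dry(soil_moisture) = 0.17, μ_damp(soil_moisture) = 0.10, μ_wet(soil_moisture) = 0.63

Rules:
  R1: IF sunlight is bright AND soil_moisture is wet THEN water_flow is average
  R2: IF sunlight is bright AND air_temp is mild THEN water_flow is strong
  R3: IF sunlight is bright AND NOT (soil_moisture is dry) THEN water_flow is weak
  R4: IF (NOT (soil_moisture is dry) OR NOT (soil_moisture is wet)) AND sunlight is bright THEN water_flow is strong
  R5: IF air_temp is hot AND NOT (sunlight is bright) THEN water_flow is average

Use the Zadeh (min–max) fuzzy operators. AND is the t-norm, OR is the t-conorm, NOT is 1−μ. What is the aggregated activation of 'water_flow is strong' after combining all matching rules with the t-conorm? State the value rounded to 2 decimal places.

R1: bright=0.41, wet=0.63; AND[min(a, b)] → w = 0.41
R2: bright=0.41, mild=0.44; AND[min(a, b)] → w = 0.41
R3: bright=0.41, ¬dry=1−0.17=0.83; AND[min(a, b)] → w = 0.41
R4: (¬dry=1−0.17=0.83 OR ¬wet=1−0.63=0.37) = 0.83; AND[min(a, b)] with bright=0.41 → w = 0.41
R5: hot=0.87, ¬bright=1−0.41=0.59; AND[min(a, b)] → w = 0.59
Rules with consequent 'strong': {R2, R4} → strengths 0.41, 0.41
Aggregate via t-conorm [max(a, b)]: 0.41

0.41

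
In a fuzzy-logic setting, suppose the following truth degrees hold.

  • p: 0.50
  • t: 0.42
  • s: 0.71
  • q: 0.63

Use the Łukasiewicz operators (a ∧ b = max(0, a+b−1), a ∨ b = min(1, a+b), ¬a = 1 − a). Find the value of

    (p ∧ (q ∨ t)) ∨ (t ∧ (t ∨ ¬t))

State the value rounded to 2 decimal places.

0.92

q ∨ t = min(1, a+b) on (0.63, 0.42) = 1.00
p ∧ (q ∨ t) = max(0, a+b−1) on (0.50, 1.00) = 0.50
¬t = 1 − 0.42 = 0.58
t ∨ ¬t = min(1, a+b) on (0.42, 0.58) = 1.00
t ∧ (t ∨ ¬t) = max(0, a+b−1) on (0.42, 1.00) = 0.42
(p ∧ (q ∨ t)) ∨ (t ∧ (t ∨ ¬t)) = min(1, a+b) on (0.50, 0.42) = 0.92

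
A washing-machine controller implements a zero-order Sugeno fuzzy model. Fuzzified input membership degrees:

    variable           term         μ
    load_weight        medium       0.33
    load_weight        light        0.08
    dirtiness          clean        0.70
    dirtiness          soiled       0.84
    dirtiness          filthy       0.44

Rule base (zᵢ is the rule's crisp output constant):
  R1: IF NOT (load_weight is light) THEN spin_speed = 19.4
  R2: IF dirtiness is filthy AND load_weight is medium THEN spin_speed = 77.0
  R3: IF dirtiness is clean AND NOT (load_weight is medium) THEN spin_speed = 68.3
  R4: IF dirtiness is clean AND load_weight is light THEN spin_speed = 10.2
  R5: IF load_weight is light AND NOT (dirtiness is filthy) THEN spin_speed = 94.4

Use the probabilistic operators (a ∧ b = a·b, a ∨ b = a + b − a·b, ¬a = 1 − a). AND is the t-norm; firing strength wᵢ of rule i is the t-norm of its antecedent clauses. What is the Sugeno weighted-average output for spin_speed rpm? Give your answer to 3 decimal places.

40.282

R1 (z=19.4): ¬light=1−0.08=0.92 → w = 0.9200
R2 (z=77.0): filthy=0.44, medium=0.33; AND[a·b] → w = 0.1452
R3 (z=68.3): clean=0.70, ¬medium=1−0.33=0.67; AND[a·b] → w = 0.4690
R4 (z=10.2): clean=0.70, light=0.08; AND[a·b] → w = 0.0560
R5 (z=94.4): light=0.08, ¬filthy=1−0.44=0.56; AND[a·b] → w = 0.0448
Weighted average = (0.9200·19.4 + 0.1452·77.0 + 0.4690·68.3 + 0.0560·10.2 + 0.0448·94.4) / (0.9200 + 0.1452 + 0.4690 + 0.0560 + 0.0448)
  = 65.8614 / 1.6350 = 40.282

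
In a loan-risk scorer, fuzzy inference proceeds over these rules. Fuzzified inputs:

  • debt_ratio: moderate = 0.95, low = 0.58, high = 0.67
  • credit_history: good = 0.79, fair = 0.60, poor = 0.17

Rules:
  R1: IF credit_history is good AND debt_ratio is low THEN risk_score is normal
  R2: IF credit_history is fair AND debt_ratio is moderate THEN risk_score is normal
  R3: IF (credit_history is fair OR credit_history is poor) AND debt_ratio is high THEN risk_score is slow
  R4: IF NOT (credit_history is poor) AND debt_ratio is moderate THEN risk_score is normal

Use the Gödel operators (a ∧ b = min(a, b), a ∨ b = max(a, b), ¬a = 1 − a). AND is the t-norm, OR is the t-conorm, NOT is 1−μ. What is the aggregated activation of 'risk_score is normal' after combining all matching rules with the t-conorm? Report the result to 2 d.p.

0.83

R1: good=0.79, low=0.58; AND[min(a, b)] → w = 0.58
R2: fair=0.60, moderate=0.95; AND[min(a, b)] → w = 0.60
R3: (fair=0.60 OR poor=0.17) = 0.60; AND[min(a, b)] with high=0.67 → w = 0.60
R4: ¬poor=1−0.17=0.83, moderate=0.95; AND[min(a, b)] → w = 0.83
Rules with consequent 'normal': {R1, R2, R4} → strengths 0.58, 0.60, 0.83
Aggregate via t-conorm [max(a, b)]: 0.83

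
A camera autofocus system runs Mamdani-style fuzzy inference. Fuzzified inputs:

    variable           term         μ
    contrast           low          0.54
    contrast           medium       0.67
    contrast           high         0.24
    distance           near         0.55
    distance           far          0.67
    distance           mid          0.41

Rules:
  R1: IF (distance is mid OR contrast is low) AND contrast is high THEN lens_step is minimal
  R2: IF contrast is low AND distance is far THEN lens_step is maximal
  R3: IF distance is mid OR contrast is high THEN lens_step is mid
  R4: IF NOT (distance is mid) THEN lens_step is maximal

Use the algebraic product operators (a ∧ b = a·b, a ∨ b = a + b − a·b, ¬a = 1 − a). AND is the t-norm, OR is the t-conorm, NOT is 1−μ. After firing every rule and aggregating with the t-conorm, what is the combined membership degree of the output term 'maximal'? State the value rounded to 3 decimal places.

0.738

R1: (mid=0.41 OR low=0.54) = 0.7286; AND[a·b] with high=0.24 → w = 0.1749
R2: low=0.54, far=0.67; AND[a·b] → w = 0.3618
R3: mid=0.41, high=0.24; OR[a + b − a·b] → w = 0.5516
R4: ¬mid=1−0.41=0.59 → w = 0.5900
Rules with consequent 'maximal': {R2, R4} → strengths 0.3618, 0.5900
Aggregate via t-conorm [a + b − a·b]: 0.7383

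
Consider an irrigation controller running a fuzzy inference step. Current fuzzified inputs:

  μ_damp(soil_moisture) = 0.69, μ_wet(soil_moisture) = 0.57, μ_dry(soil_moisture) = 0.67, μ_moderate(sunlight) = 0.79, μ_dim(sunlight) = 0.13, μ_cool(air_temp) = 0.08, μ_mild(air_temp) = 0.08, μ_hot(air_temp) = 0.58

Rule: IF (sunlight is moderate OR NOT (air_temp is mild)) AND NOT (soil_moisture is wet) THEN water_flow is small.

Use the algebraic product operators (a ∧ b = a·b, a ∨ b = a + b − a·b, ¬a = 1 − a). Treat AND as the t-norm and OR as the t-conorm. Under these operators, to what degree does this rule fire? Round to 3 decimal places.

firing strength: (moderate=0.79 OR ¬mild=1−0.08=0.92) = 0.9832; AND[a·b] with ¬wet=1−0.57=0.43 → w = 0.4228

0.423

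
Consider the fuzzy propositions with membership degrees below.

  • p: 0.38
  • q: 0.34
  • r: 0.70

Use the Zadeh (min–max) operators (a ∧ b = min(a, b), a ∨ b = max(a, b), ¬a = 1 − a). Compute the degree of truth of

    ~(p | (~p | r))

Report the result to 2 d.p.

0.30

~p = 1 − 0.38 = 0.62
~p | r = max(a, b) on (0.62, 0.70) = 0.70
p | (~p | r) = max(a, b) on (0.38, 0.70) = 0.70
~(p | (~p | r)) = 1 − 0.70 = 0.30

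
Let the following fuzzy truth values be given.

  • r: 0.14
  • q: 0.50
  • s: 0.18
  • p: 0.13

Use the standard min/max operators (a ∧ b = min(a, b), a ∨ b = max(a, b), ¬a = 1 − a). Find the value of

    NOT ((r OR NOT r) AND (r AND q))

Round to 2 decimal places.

0.86

NOT r = 1 − 0.14 = 0.86
r OR NOT r = max(a, b) on (0.14, 0.86) = 0.86
r AND q = min(a, b) on (0.14, 0.50) = 0.14
(r OR NOT r) AND (r AND q) = min(a, b) on (0.86, 0.14) = 0.14
NOT ((r OR NOT r) AND (r AND q)) = 1 − 0.14 = 0.86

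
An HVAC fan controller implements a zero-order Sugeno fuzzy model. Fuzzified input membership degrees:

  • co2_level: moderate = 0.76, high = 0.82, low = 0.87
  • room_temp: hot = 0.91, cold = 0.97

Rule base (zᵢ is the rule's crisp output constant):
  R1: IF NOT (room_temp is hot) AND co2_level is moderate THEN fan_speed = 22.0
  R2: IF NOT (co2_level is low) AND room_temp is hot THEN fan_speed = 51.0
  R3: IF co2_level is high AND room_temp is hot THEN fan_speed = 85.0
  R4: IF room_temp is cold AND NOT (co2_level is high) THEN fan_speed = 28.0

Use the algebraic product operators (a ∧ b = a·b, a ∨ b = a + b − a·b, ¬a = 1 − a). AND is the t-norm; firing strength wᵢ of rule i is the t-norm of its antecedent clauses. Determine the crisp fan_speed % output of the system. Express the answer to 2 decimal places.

R1 (z=22.0): ¬hot=1−0.91=0.09, moderate=0.76; AND[a·b] → w = 0.0684
R2 (z=51.0): ¬low=1−0.87=0.13, hot=0.91; AND[a·b] → w = 0.1183
R3 (z=85.0): high=0.82, hot=0.91; AND[a·b] → w = 0.7462
R4 (z=28.0): cold=0.97, ¬high=1−0.82=0.18; AND[a·b] → w = 0.1746
Weighted average = (0.0684·22.0 + 0.1183·51.0 + 0.7462·85.0 + 0.1746·28.0) / (0.0684 + 0.1183 + 0.7462 + 0.1746)
  = 75.8539 / 1.1075 = 68.49

68.49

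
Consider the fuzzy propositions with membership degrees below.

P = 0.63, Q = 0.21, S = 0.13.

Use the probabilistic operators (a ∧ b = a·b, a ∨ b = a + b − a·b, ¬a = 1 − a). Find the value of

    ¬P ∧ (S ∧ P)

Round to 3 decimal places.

¬P = 1 − 0.6300 = 0.3700
S ∧ P = a·b on (0.1300, 0.6300) = 0.0819
¬P ∧ (S ∧ P) = a·b on (0.3700, 0.0819) = 0.0303

0.030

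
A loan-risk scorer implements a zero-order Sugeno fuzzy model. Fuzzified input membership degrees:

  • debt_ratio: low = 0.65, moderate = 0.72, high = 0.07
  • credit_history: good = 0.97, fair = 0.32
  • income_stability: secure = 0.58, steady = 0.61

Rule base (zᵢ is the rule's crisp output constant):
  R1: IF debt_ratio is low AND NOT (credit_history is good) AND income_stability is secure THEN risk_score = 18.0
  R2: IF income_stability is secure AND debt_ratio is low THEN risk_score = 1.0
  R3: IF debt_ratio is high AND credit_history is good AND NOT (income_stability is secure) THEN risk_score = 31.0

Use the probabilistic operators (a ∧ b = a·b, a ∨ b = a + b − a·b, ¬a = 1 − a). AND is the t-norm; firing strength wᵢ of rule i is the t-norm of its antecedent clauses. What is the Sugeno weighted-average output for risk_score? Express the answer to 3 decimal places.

3.514

R1 (z=18.0): low=0.65, ¬good=1−0.97=0.03, secure=0.58; AND[a·b] → w = 0.0113
R2 (z=1.0): secure=0.58, low=0.65; AND[a·b] → w = 0.3770
R3 (z=31.0): high=0.07, good=0.97, ¬secure=1−0.58=0.42; AND[a·b] → w = 0.0285
Weighted average = (0.0113·18.0 + 0.3770·1.0 + 0.0285·31.0) / (0.0113 + 0.3770 + 0.0285)
  = 1.4646 / 0.4168 = 3.514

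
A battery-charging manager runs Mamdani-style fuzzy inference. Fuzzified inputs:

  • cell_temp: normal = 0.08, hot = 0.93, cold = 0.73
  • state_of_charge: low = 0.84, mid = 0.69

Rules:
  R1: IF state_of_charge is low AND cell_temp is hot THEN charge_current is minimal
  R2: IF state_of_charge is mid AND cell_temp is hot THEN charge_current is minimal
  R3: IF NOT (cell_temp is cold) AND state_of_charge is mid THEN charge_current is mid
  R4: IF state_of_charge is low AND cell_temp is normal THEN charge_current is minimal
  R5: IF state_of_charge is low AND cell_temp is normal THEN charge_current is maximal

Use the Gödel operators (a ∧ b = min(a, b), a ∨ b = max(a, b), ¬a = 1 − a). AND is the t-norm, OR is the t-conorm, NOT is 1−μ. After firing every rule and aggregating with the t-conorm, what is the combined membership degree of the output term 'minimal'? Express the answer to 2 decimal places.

R1: low=0.84, hot=0.93; AND[min(a, b)] → w = 0.84
R2: mid=0.69, hot=0.93; AND[min(a, b)] → w = 0.69
R3: ¬cold=1−0.73=0.27, mid=0.69; AND[min(a, b)] → w = 0.27
R4: low=0.84, normal=0.08; AND[min(a, b)] → w = 0.08
R5: low=0.84, normal=0.08; AND[min(a, b)] → w = 0.08
Rules with consequent 'minimal': {R1, R2, R4} → strengths 0.84, 0.69, 0.08
Aggregate via t-conorm [max(a, b)]: 0.84

0.84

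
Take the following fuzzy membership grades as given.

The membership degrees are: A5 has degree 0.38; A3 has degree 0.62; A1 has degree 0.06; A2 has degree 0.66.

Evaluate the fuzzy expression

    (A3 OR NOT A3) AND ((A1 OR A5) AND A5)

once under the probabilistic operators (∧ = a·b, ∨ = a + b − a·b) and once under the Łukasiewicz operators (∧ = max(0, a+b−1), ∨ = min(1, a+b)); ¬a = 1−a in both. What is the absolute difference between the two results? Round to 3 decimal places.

0.121

Under probabilistic:
  NOT A3 = 1 − 0.6200 = 0.3800
  A3 OR NOT A3 = a + b − a·b on (0.6200, 0.3800) = 0.7644
  A1 OR A5 = a + b − a·b on (0.0600, 0.3800) = 0.4172
  (A1 OR A5) AND A5 = a·b on (0.4172, 0.3800) = 0.1585
  (A3 OR NOT A3) AND ((A1 OR A5) AND A5) = a·b on (0.7644, 0.1585) = 0.1212
  → value = 0.1212
Under Łukasiewicz:
  NOT A3 = 1 − 0.62 = 0.38
  A3 OR NOT A3 = min(1, a+b) on (0.62, 0.38) = 1.00
  A1 OR A5 = min(1, a+b) on (0.06, 0.38) = 0.44
  (A1 OR A5) AND A5 = max(0, a+b−1) on (0.44, 0.38) = 0.00
  (A3 OR NOT A3) AND ((A1 OR A5) AND A5) = max(0, a+b−1) on (1.00, 0.00) = 0.00
  → value = 0.0000
|0.1212 − 0.0000| = 0.121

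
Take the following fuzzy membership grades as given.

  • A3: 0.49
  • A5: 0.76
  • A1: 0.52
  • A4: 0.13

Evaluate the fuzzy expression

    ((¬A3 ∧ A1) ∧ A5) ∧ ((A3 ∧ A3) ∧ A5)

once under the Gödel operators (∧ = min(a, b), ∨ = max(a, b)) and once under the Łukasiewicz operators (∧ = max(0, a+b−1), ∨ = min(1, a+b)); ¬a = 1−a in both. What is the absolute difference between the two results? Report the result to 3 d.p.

Under Gödel:
  ¬A3 = 1 − 0.49 = 0.51
  ¬A3 ∧ A1 = min(a, b) on (0.51, 0.52) = 0.51
  (¬A3 ∧ A1) ∧ A5 = min(a, b) on (0.51, 0.76) = 0.51
  A3 ∧ A3 = min(a, b) on (0.49, 0.49) = 0.49
  (A3 ∧ A3) ∧ A5 = min(a, b) on (0.49, 0.76) = 0.49
  ((¬A3 ∧ A1) ∧ A5) ∧ ((A3 ∧ A3) ∧ A5) = min(a, b) on (0.51, 0.49) = 0.49
  → value = 0.4900
Under Łukasiewicz:
  ¬A3 = 1 − 0.49 = 0.51
  ¬A3 ∧ A1 = max(0, a+b−1) on (0.51, 0.52) = 0.03
  (¬A3 ∧ A1) ∧ A5 = max(0, a+b−1) on (0.03, 0.76) = 0.00
  A3 ∧ A3 = max(0, a+b−1) on (0.49, 0.49) = 0.00
  (A3 ∧ A3) ∧ A5 = max(0, a+b−1) on (0.00, 0.76) = 0.00
  ((¬A3 ∧ A1) ∧ A5) ∧ ((A3 ∧ A3) ∧ A5) = max(0, a+b−1) on (0.00, 0.00) = 0.00
  → value = 0.0000
|0.4900 − 0.0000| = 0.490

0.490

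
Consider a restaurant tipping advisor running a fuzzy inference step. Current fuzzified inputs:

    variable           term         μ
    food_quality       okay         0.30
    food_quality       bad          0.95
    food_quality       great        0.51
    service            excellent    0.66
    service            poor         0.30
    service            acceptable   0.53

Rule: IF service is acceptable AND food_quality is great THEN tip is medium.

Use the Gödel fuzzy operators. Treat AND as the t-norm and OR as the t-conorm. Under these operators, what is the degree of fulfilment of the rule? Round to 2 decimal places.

0.51

firing strength: acceptable=0.53, great=0.51; AND[min(a, b)] → w = 0.51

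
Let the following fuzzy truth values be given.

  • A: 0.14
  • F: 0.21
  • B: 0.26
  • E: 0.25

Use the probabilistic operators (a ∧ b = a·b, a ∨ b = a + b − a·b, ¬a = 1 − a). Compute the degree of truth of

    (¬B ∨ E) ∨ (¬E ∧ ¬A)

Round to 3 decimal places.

¬B = 1 − 0.2600 = 0.7400
¬B ∨ E = a + b − a·b on (0.7400, 0.2500) = 0.8050
¬E = 1 − 0.2500 = 0.7500
¬A = 1 − 0.1400 = 0.8600
¬E ∧ ¬A = a·b on (0.7500, 0.8600) = 0.6450
(¬B ∨ E) ∨ (¬E ∧ ¬A) = a + b − a·b on (0.8050, 0.6450) = 0.9308

0.931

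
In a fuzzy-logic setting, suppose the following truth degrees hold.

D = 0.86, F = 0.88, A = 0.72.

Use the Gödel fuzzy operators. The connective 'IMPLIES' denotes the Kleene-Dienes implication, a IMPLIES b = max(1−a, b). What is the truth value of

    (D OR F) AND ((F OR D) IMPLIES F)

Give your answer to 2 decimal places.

0.88

D OR F = max(a, b) on (0.86, 0.88) = 0.88
F OR D = max(a, b) on (0.88, 0.86) = 0.88
(F OR D) IMPLIES F  [Kleene-Dienes: max(1−a, b)] with a=0.88, b=0.88 → 0.88
(D OR F) AND ((F OR D) IMPLIES F) = min(a, b) on (0.88, 0.88) = 0.88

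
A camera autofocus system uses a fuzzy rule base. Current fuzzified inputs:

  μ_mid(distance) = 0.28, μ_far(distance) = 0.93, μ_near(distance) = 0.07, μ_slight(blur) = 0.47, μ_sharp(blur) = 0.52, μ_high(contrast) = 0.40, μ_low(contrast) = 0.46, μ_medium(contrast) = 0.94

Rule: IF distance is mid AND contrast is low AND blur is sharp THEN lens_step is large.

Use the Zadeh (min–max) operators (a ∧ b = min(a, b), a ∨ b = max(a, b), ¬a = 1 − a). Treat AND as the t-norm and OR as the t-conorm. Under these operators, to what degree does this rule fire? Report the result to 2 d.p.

firing strength: mid=0.28, low=0.46, sharp=0.52; AND[min(a, b)] → w = 0.28

0.28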